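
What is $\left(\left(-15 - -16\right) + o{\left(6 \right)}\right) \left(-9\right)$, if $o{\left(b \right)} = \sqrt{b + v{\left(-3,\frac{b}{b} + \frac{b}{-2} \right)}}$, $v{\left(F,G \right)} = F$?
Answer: $-9 - 9 \sqrt{3} \approx -24.588$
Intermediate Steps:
$o{\left(b \right)} = \sqrt{-3 + b}$ ($o{\left(b \right)} = \sqrt{b - 3} = \sqrt{-3 + b}$)
$\left(\left(-15 - -16\right) + o{\left(6 \right)}\right) \left(-9\right) = \left(\left(-15 - -16\right) + \sqrt{-3 + 6}\right) \left(-9\right) = \left(\left(-15 + 16\right) + \sqrt{3}\right) \left(-9\right) = \left(1 + \sqrt{3}\right) \left(-9\right) = -9 - 9 \sqrt{3}$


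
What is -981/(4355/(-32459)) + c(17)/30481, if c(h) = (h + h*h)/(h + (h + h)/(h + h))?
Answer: 57093210602/7808515 ≈ 7311.7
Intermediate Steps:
c(h) = (h + h²)/(1 + h) (c(h) = (h + h²)/(h + (2*h)/((2*h))) = (h + h²)/(h + (2*h)*(1/(2*h))) = (h + h²)/(h + 1) = (h + h²)/(1 + h))
-981/(4355/(-32459)) + c(17)/30481 = -981/(4355/(-32459)) + 17/30481 = -981/(4355*(-1/32459)) + 17*(1/30481) = -981/(-4355/32459) + 1/1793 = -981*(-32459/4355) + 1/1793 = 31842279/4355 + 1/1793 = 57093210602/7808515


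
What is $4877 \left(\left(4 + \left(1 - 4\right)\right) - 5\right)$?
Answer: $-19508$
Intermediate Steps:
$4877 \left(\left(4 + \left(1 - 4\right)\right) - 5\right) = 4877 \left(\left(4 - 3\right) - 5\right) = 4877 \left(1 - 5\right) = 4877 \left(-4\right) = -19508$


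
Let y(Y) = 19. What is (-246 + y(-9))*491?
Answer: -111457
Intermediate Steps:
(-246 + y(-9))*491 = (-246 + 19)*491 = -227*491 = -111457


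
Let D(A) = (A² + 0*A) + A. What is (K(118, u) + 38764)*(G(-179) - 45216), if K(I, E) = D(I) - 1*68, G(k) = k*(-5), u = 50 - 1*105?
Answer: -2337400898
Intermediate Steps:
u = -55 (u = 50 - 105 = -55)
D(A) = A + A² (D(A) = (A² + 0) + A = A² + A = A + A²)
G(k) = -5*k
K(I, E) = -68 + I*(1 + I) (K(I, E) = I*(1 + I) - 1*68 = I*(1 + I) - 68 = -68 + I*(1 + I))
(K(118, u) + 38764)*(G(-179) - 45216) = ((-68 + 118*(1 + 118)) + 38764)*(-5*(-179) - 45216) = ((-68 + 118*119) + 38764)*(895 - 45216) = ((-68 + 14042) + 38764)*(-44321) = (13974 + 38764)*(-44321) = 52738*(-44321) = -2337400898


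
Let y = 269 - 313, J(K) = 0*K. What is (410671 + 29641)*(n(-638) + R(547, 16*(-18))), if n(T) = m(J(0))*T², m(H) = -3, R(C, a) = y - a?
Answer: -537571637056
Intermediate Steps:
J(K) = 0
y = -44
R(C, a) = -44 - a
n(T) = -3*T²
(410671 + 29641)*(n(-638) + R(547, 16*(-18))) = (410671 + 29641)*(-3*(-638)² + (-44 - 16*(-18))) = 440312*(-3*407044 + (-44 - 1*(-288))) = 440312*(-1221132 + (-44 + 288)) = 440312*(-1221132 + 244) = 440312*(-1220888) = -537571637056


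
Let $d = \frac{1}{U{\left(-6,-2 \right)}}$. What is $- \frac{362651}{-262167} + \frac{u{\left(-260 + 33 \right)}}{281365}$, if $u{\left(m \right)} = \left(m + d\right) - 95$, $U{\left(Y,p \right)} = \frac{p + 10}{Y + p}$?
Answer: $\frac{101952618674}{73764617955} \approx 1.3821$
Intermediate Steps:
$U{\left(Y,p \right)} = \frac{10 + p}{Y + p}$
$d = -1$ ($d = \frac{1}{\frac{1}{-6 - 2} \left(10 - 2\right)} = \frac{1}{\frac{1}{-8} \cdot 8} = \frac{1}{\left(- \frac{1}{8}\right) 8} = \frac{1}{-1} = -1$)
$u{\left(m \right)} = -96 + m$ ($u{\left(m \right)} = \left(m - 1\right) - 95 = \left(-1 + m\right) - 95 = -96 + m$)
$- \frac{362651}{-262167} + \frac{u{\left(-260 + 33 \right)}}{281365} = - \frac{362651}{-262167} + \frac{-96 + \left(-260 + 33\right)}{281365} = \left(-362651\right) \left(- \frac{1}{262167}\right) + \left(-96 - 227\right) \frac{1}{281365} = \frac{362651}{262167} - \frac{323}{281365} = \frac{101952618674}{73764617955}$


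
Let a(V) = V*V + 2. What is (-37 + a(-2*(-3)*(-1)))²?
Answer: 1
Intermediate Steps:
a(V) = 2 + V² (a(V) = V² + 2 = 2 + V²)
(-37 + a(-2*(-3)*(-1)))² = (-37 + (2 + (-2*(-3)*(-1))²))² = (-37 + (2 + (6*(-1))²))² = (-37 + (2 + (-6)²))² = (-37 + (2 + 36))² = (-37 + 38)² = 1² = 1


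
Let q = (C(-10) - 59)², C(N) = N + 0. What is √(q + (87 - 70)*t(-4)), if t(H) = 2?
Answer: √4795 ≈ 69.246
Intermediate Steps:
C(N) = N
q = 4761 (q = (-10 - 59)² = (-69)² = 4761)
√(q + (87 - 70)*t(-4)) = √(4761 + (87 - 70)*2) = √(4761 + 17*2) = √(4761 + 34) = √4795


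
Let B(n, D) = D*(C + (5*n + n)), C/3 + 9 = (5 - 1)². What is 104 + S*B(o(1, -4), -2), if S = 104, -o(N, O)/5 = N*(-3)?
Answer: -22984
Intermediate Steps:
o(N, O) = 15*N (o(N, O) = -5*N*(-3) = -(-15)*N = 15*N)
C = 21 (C = -27 + 3*(5 - 1)² = -27 + 3*4² = -27 + 3*16 = -27 + 48 = 21)
B(n, D) = D*(21 + 6*n) (B(n, D) = D*(21 + (5*n + n)) = D*(21 + 6*n))
104 + S*B(o(1, -4), -2) = 104 + 104*(3*(-2)*(7 + 2*(15*1))) = 104 + 104*(3*(-2)*(7 + 2*15)) = 104 + 104*(3*(-2)*(7 + 30)) = 104 + 104*(3*(-2)*37) = 104 + 104*(-222) = 104 - 23088 = -22984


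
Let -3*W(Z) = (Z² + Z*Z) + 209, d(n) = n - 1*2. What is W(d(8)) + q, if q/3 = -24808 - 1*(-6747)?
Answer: -162830/3 ≈ -54277.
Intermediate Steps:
d(n) = -2 + n (d(n) = n - 2 = -2 + n)
W(Z) = -209/3 - 2*Z²/3 (W(Z) = -((Z² + Z*Z) + 209)/3 = -((Z² + Z²) + 209)/3 = -(2*Z² + 209)/3 = -(209 + 2*Z²)/3 = -209/3 - 2*Z²/3)
q = -54183 (q = 3*(-24808 - 1*(-6747)) = 3*(-24808 + 6747) = 3*(-18061) = -54183)
W(d(8)) + q = (-209/3 - 2*(-2 + 8)²/3) - 54183 = (-209/3 - ⅔*6²) - 54183 = (-209/3 - ⅔*36) - 54183 = (-209/3 - 24) - 54183 = -281/3 - 54183 = -162830/3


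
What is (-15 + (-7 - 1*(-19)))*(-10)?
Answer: 30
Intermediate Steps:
(-15 + (-7 - 1*(-19)))*(-10) = (-15 + (-7 + 19))*(-10) = (-15 + 12)*(-10) = -3*(-10) = 30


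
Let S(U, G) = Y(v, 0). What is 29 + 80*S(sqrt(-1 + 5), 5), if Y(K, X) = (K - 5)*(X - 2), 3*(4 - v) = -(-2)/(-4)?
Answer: 487/3 ≈ 162.33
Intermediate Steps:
v = 25/6 (v = 4 - (-2)*(-1/(-4))/3 = 4 - (-2)*(-1*(-1/4))/3 = 4 - (-2)/(3*4) = 4 - 1/3*(-1/2) = 4 + 1/6 = 25/6 ≈ 4.1667)
Y(K, X) = (-5 + K)*(-2 + X)
S(U, G) = 5/3 (S(U, G) = 10 - 5*0 - 2*25/6 + (25/6)*0 = 10 + 0 - 25/3 + 0 = 5/3)
29 + 80*S(sqrt(-1 + 5), 5) = 29 + 80*(5/3) = 29 + 400/3 = 487/3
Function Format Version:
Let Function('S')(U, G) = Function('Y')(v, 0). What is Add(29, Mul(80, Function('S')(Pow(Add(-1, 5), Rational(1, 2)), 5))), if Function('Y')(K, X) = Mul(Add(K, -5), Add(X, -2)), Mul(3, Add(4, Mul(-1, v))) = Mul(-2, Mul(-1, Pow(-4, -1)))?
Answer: Rational(487, 3) ≈ 162.33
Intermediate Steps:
v = Rational(25, 6) (v = Add(4, Mul(Rational(-1, 3), Mul(-2, Mul(-1, Pow(-4, -1))))) = Add(4, Mul(Rational(-1, 3), Mul(-2, Mul(-1, Rational(-1, 4))))) = Add(4, Mul(Rational(-1, 3), Mul(-2, Rational(1, 4)))) = Add(4, Mul(Rational(-1, 3), Rational(-1, 2))) = Add(4, Rational(1, 6)) = Rational(25, 6) ≈ 4.1667)
Function('Y')(K, X) = Mul(Add(-5, K), Add(-2, X))
Function('S')(U, G) = Rational(5, 3) (Function('S')(U, G) = Add(10, Mul(-5, 0), Mul(-2, Rational(25, 6)), Mul(Rational(25, 6), 0)) = Add(10, 0, Rational(-25, 3), 0) = Rational(5, 3))
Add(29, Mul(80, Function('S')(Pow(Add(-1, 5), Rational(1, 2)), 5))) = Add(29, Mul(80, Rational(5, 3))) = Add(29, Rational(400, 3)) = Rational(487, 3)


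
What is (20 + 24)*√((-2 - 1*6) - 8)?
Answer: 176*I ≈ 176.0*I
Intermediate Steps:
(20 + 24)*√((-2 - 1*6) - 8) = 44*√((-2 - 6) - 8) = 44*√(-8 - 8) = 44*√(-16) = 44*(4*I) = 176*I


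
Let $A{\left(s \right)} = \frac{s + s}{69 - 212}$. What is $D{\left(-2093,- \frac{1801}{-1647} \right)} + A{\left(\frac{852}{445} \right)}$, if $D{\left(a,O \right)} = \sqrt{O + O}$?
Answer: $- \frac{1704}{63635} + \frac{\sqrt{659166}}{549} \approx 1.4521$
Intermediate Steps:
$D{\left(a,O \right)} = \sqrt{2} \sqrt{O}$ ($D{\left(a,O \right)} = \sqrt{2 O} = \sqrt{2} \sqrt{O}$)
$A{\left(s \right)} = - \frac{2 s}{143}$ ($A{\left(s \right)} = \frac{2 s}{-143} = 2 s \left(- \frac{1}{143}\right) = - \frac{2 s}{143}$)
$D{\left(-2093,- \frac{1801}{-1647} \right)} + A{\left(\frac{852}{445} \right)} = \sqrt{2} \sqrt{- \frac{1801}{-1647}} - \frac{2 \cdot \frac{852}{445}}{143} = \sqrt{2} \sqrt{\left(-1801\right) \left(- \frac{1}{1647}\right)} - \frac{2 \cdot 852 \cdot \frac{1}{445}}{143} = \sqrt{2} \sqrt{\frac{1801}{1647}} - \frac{1704}{63635} = \sqrt{2} \frac{\sqrt{329583}}{549} - \frac{1704}{63635} = \frac{\sqrt{659166}}{549} - \frac{1704}{63635} = - \frac{1704}{63635} + \frac{\sqrt{659166}}{549}$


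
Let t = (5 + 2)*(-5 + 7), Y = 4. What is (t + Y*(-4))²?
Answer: 4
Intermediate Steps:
t = 14 (t = 7*2 = 14)
(t + Y*(-4))² = (14 + 4*(-4))² = (14 - 16)² = (-2)² = 4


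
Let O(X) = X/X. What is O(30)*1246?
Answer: 1246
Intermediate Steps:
O(X) = 1
O(30)*1246 = 1*1246 = 1246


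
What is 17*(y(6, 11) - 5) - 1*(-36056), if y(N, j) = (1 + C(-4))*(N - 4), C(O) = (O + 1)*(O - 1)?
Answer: 36515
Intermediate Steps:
C(O) = (1 + O)*(-1 + O)
y(N, j) = -64 + 16*N (y(N, j) = (1 + (-1 + (-4)²))*(N - 4) = (1 + (-1 + 16))*(-4 + N) = (1 + 15)*(-4 + N) = 16*(-4 + N) = -64 + 16*N)
17*(y(6, 11) - 5) - 1*(-36056) = 17*((-64 + 16*6) - 5) - 1*(-36056) = 17*((-64 + 96) - 5) + 36056 = 17*(32 - 5) + 36056 = 17*27 + 36056 = 459 + 36056 = 36515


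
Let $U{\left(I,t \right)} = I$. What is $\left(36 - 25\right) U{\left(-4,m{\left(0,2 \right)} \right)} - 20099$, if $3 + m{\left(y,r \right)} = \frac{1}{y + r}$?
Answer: $-20143$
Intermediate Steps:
$m{\left(y,r \right)} = -3 + \frac{1}{r + y}$ ($m{\left(y,r \right)} = -3 + \frac{1}{y + r} = -3 + \frac{1}{r + y}$)
$\left(36 - 25\right) U{\left(-4,m{\left(0,2 \right)} \right)} - 20099 = \left(36 - 25\right) \left(-4\right) - 20099 = 11 \left(-4\right) - 20099 = -44 - 20099 = -20143$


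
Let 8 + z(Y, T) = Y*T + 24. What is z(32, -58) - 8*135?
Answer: -2920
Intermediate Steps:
z(Y, T) = 16 + T*Y (z(Y, T) = -8 + (Y*T + 24) = -8 + (T*Y + 24) = -8 + (24 + T*Y) = 16 + T*Y)
z(32, -58) - 8*135 = (16 - 58*32) - 8*135 = (16 - 1856) - 1080 = -1840 - 1080 = -2920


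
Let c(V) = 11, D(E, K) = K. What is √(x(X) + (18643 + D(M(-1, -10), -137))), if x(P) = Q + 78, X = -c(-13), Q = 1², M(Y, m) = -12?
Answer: 3*√2065 ≈ 136.33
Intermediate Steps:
Q = 1
X = -11 (X = -1*11 = -11)
x(P) = 79 (x(P) = 1 + 78 = 79)
√(x(X) + (18643 + D(M(-1, -10), -137))) = √(79 + (18643 - 137)) = √(79 + 18506) = √18585 = 3*√2065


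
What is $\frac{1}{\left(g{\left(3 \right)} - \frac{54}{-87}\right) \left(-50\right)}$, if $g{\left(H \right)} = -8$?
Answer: $\frac{29}{10700} \approx 0.0027103$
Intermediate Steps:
$\frac{1}{\left(g{\left(3 \right)} - \frac{54}{-87}\right) \left(-50\right)} = \frac{1}{\left(-8 - \frac{54}{-87}\right) \left(-50\right)} = \frac{1}{\left(-8 - - \frac{18}{29}\right) \left(-50\right)} = \frac{1}{\left(-8 + \frac{18}{29}\right) \left(-50\right)} = \frac{1}{\left(- \frac{214}{29}\right) \left(-50\right)} = \frac{1}{\frac{10700}{29}} = \frac{29}{10700}$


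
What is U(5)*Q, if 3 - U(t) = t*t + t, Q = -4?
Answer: 108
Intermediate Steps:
U(t) = 3 - t - t² (U(t) = 3 - (t*t + t) = 3 - (t² + t) = 3 - (t + t²) = 3 + (-t - t²) = 3 - t - t²)
U(5)*Q = (3 - 1*5 - 1*5²)*(-4) = (3 - 5 - 1*25)*(-4) = (3 - 5 - 25)*(-4) = -27*(-4) = 108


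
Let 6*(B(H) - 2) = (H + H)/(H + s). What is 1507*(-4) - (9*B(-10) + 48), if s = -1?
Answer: -67064/11 ≈ -6096.7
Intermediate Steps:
B(H) = 2 + H/(3*(-1 + H)) (B(H) = 2 + ((H + H)/(H - 1))/6 = 2 + ((2*H)/(-1 + H))/6 = 2 + (2*H/(-1 + H))/6 = 2 + H/(3*(-1 + H)))
1507*(-4) - (9*B(-10) + 48) = 1507*(-4) - (9*((-6 + 7*(-10))/(3*(-1 - 10))) + 48) = -6028 - (9*((⅓)*(-6 - 70)/(-11)) + 48) = -6028 - (9*((⅓)*(-1/11)*(-76)) + 48) = -6028 - (9*(76/33) + 48) = -6028 - (228/11 + 48) = -6028 - 1*756/11 = -6028 - 756/11 = -67064/11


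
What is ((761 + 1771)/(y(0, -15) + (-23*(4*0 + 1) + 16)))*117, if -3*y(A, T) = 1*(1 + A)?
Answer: -444366/11 ≈ -40397.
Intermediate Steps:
y(A, T) = -1/3 - A/3 (y(A, T) = -(1 + A)/3 = -1/3 - A/3)
((761 + 1771)/(y(0, -15) + (-23*(4*0 + 1) + 16)))*117 = ((761 + 1771)/((-1/3 - 1/3*0) + (-23*(4*0 + 1) + 16)))*117 = (2532/((-1/3 + 0) + (-23*(0 + 1) + 16)))*117 = (2532/(-1/3 + (-23*1 + 16)))*117 = (2532/(-1/3 + (-23 + 16)))*117 = (2532/(-1/3 - 7))*117 = (2532/(-22/3))*117 = (2532*(-3/22))*117 = -3798/11*117 = -444366/11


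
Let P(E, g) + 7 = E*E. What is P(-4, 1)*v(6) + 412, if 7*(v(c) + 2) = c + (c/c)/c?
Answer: 5627/14 ≈ 401.93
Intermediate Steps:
P(E, g) = -7 + E**2 (P(E, g) = -7 + E*E = -7 + E**2)
v(c) = -2 + c/7 + 1/(7*c) (v(c) = -2 + (c + (c/c)/c)/7 = -2 + (c + 1/c)/7 = -2 + (c/7 + 1/(7*c)) = -2 + c/7 + 1/(7*c))
P(-4, 1)*v(6) + 412 = (-7 + (-4)**2)*((1/7)*(1 + 6*(-14 + 6))/6) + 412 = (-7 + 16)*((1/7)*(1/6)*(1 + 6*(-8))) + 412 = 9*((1/7)*(1/6)*(1 - 48)) + 412 = 9*((1/7)*(1/6)*(-47)) + 412 = 9*(-47/42) + 412 = -141/14 + 412 = 5627/14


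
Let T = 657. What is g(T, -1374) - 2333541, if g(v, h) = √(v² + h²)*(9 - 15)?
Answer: -2333541 - 1170*√61 ≈ -2.3427e+6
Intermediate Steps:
g(v, h) = -6*√(h² + v²) (g(v, h) = √(h² + v²)*(-6) = -6*√(h² + v²))
g(T, -1374) - 2333541 = -6*√((-1374)² + 657²) - 2333541 = -6*√(1887876 + 431649) - 2333541 = -1170*√61 - 2333541 = -2333541 - 1170*√61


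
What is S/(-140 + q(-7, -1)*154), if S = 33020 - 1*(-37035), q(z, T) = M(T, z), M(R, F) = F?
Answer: -70055/1218 ≈ -57.516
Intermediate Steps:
q(z, T) = z
S = 70055 (S = 33020 + 37035 = 70055)
S/(-140 + q(-7, -1)*154) = 70055/(-140 - 7*154) = 70055/(-140 - 1078) = 70055/(-1218) = 70055*(-1/1218) = -70055/1218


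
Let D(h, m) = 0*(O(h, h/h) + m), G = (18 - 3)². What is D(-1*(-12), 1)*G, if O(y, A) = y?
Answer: 0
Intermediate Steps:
G = 225 (G = 15² = 225)
D(h, m) = 0 (D(h, m) = 0*(h + m) = 0)
D(-1*(-12), 1)*G = 0*225 = 0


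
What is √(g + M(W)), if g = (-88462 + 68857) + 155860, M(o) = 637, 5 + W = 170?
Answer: 2*√34223 ≈ 369.99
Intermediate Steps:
W = 165 (W = -5 + 170 = 165)
g = 136255 (g = -19605 + 155860 = 136255)
√(g + M(W)) = √(136255 + 637) = √136892 = 2*√34223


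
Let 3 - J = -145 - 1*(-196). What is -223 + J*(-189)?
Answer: 8849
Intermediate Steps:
J = -48 (J = 3 - (-145 - 1*(-196)) = 3 - (-145 + 196) = 3 - 1*51 = 3 - 51 = -48)
-223 + J*(-189) = -223 - 48*(-189) = -223 + 9072 = 8849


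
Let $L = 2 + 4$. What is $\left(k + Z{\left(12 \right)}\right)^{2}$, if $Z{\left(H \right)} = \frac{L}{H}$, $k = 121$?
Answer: $\frac{59049}{4} \approx 14762.0$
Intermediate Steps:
$L = 6$
$Z{\left(H \right)} = \frac{6}{H}$
$\left(k + Z{\left(12 \right)}\right)^{2} = \left(121 + \frac{6}{12}\right)^{2} = \left(121 + 6 \cdot \frac{1}{12}\right)^{2} = \left(121 + \frac{1}{2}\right)^{2} = \left(\frac{243}{2}\right)^{2} = \frac{59049}{4}$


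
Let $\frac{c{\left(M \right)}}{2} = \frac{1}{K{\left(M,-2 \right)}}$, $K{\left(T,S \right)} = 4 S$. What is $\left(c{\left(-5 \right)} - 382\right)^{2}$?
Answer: $\frac{2337841}{16} \approx 1.4612 \cdot 10^{5}$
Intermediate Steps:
$c{\left(M \right)} = - \frac{1}{4}$ ($c{\left(M \right)} = \frac{2}{4 \left(-2\right)} = \frac{2}{-8} = 2 \left(- \frac{1}{8}\right) = - \frac{1}{4}$)
$\left(c{\left(-5 \right)} - 382\right)^{2} = \left(- \frac{1}{4} - 382\right)^{2} = \left(- \frac{1529}{4}\right)^{2} = \frac{2337841}{16}$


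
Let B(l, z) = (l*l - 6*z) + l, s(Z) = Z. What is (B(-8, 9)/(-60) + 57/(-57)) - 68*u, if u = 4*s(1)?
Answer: -8191/30 ≈ -273.03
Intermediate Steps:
u = 4 (u = 4*1 = 4)
B(l, z) = l + l² - 6*z (B(l, z) = (l² - 6*z) + l = l + l² - 6*z)
(B(-8, 9)/(-60) + 57/(-57)) - 68*u = ((-8 + (-8)² - 6*9)/(-60) + 57/(-57)) - 68*4 = ((-8 + 64 - 54)*(-1/60) + 57*(-1/57)) - 272 = (2*(-1/60) - 1) - 272 = (-1/30 - 1) - 272 = -31/30 - 272 = -8191/30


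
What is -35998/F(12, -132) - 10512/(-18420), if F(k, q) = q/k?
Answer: 55266566/16885 ≈ 3273.1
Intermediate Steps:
-35998/F(12, -132) - 10512/(-18420) = -35998/((-132/12)) - 10512/(-18420) = -35998/((-132*1/12)) - 10512*(-1/18420) = -35998/(-11) + 876/1535 = -35998*(-1/11) + 876/1535 = 35998/11 + 876/1535 = 55266566/16885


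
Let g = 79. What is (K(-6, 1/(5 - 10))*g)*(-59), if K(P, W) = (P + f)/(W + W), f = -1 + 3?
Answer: -46610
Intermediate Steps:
f = 2
K(P, W) = (2 + P)/(2*W) (K(P, W) = (P + 2)/(W + W) = (2 + P)/((2*W)) = (2 + P)*(1/(2*W)) = (2 + P)/(2*W))
(K(-6, 1/(5 - 10))*g)*(-59) = (((2 - 6)/(2*(1/(5 - 10))))*79)*(-59) = (((½)*(-4)/1/(-5))*79)*(-59) = (((½)*(-4)/(-⅕))*79)*(-59) = (((½)*(-5)*(-4))*79)*(-59) = (10*79)*(-59) = 790*(-59) = -46610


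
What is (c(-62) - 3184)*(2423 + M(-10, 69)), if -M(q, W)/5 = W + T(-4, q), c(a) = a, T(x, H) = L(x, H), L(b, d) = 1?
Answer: -6728958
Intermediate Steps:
T(x, H) = 1
M(q, W) = -5 - 5*W (M(q, W) = -5*(W + 1) = -5*(1 + W) = -5 - 5*W)
(c(-62) - 3184)*(2423 + M(-10, 69)) = (-62 - 3184)*(2423 + (-5 - 5*69)) = -3246*(2423 + (-5 - 345)) = -3246*(2423 - 350) = -3246*2073 = -6728958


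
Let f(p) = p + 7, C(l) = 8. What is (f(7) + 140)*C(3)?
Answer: 1232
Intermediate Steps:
f(p) = 7 + p
(f(7) + 140)*C(3) = ((7 + 7) + 140)*8 = (14 + 140)*8 = 154*8 = 1232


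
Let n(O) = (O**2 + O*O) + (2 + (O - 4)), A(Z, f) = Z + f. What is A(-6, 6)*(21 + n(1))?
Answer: 0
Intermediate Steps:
n(O) = -2 + O + 2*O**2 (n(O) = (O**2 + O**2) + (2 + (-4 + O)) = 2*O**2 + (-2 + O) = -2 + O + 2*O**2)
A(-6, 6)*(21 + n(1)) = (-6 + 6)*(21 + (-2 + 1 + 2*1**2)) = 0*(21 + (-2 + 1 + 2*1)) = 0*(21 + (-2 + 1 + 2)) = 0*(21 + 1) = 0*22 = 0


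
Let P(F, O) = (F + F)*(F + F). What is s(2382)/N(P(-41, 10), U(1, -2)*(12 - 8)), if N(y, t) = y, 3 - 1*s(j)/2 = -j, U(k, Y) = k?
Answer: 2385/3362 ≈ 0.70940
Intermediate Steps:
P(F, O) = 4*F**2 (P(F, O) = (2*F)*(2*F) = 4*F**2)
s(j) = 6 + 2*j (s(j) = 6 - (-2)*j = 6 + 2*j)
s(2382)/N(P(-41, 10), U(1, -2)*(12 - 8)) = (6 + 2*2382)/((4*(-41)**2)) = (6 + 4764)/((4*1681)) = 4770/6724 = 4770*(1/6724) = 2385/3362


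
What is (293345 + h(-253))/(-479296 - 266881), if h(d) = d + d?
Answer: -292839/746177 ≈ -0.39245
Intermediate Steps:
h(d) = 2*d
(293345 + h(-253))/(-479296 - 266881) = (293345 + 2*(-253))/(-479296 - 266881) = (293345 - 506)/(-746177) = 292839*(-1/746177) = -292839/746177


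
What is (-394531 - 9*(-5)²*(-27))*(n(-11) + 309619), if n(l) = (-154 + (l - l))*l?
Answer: -120931402728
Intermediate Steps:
n(l) = -154*l (n(l) = (-154 + 0)*l = -154*l)
(-394531 - 9*(-5)²*(-27))*(n(-11) + 309619) = (-394531 - 9*(-5)²*(-27))*(-154*(-11) + 309619) = (-394531 - 9*25*(-27))*(1694 + 309619) = (-394531 - 225*(-27))*311313 = (-394531 + 6075)*311313 = -388456*311313 = -120931402728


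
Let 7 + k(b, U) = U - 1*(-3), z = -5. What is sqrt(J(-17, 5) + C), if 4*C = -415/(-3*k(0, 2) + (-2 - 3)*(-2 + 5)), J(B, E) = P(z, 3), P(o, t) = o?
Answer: sqrt(235)/6 ≈ 2.5550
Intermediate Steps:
J(B, E) = -5
k(b, U) = -4 + U (k(b, U) = -7 + (U - 1*(-3)) = -7 + (U + 3) = -7 + (3 + U) = -4 + U)
C = 415/36 (C = (-415/(-3*(-4 + 2) + (-2 - 3)*(-2 + 5)))/4 = (-415/(-3*(-2) - 5*3))/4 = (-415/(6 - 15))/4 = (-415/(-9))/4 = (-415*(-1/9))/4 = (1/4)*(415/9) = 415/36 ≈ 11.528)
sqrt(J(-17, 5) + C) = sqrt(-5 + 415/36) = sqrt(235/36) = sqrt(235)/6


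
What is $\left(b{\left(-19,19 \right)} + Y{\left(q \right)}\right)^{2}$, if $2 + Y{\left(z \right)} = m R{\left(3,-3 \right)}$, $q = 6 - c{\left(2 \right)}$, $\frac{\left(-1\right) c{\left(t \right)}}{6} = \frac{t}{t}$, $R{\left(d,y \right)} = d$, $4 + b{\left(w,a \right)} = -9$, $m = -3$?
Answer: $576$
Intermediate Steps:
$b{\left(w,a \right)} = -13$ ($b{\left(w,a \right)} = -4 - 9 = -13$)
$c{\left(t \right)} = -6$ ($c{\left(t \right)} = - 6 \frac{t}{t} = \left(-6\right) 1 = -6$)
$q = 12$ ($q = 6 - -6 = 6 + 6 = 12$)
$Y{\left(z \right)} = -11$ ($Y{\left(z \right)} = -2 - 9 = -11$)
$\left(b{\left(-19,19 \right)} + Y{\left(q \right)}\right)^{2} = \left(-13 - 11\right)^{2} = \left(-24\right)^{2} = 576$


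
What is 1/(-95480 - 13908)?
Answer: -1/109388 ≈ -9.1418e-6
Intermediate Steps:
1/(-95480 - 13908) = 1/(-109388) = -1/109388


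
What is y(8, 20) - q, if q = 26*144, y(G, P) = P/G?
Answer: -7483/2 ≈ -3741.5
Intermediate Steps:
q = 3744
y(8, 20) - q = 20/8 - 1*3744 = 20*(⅛) - 3744 = 5/2 - 3744 = -7483/2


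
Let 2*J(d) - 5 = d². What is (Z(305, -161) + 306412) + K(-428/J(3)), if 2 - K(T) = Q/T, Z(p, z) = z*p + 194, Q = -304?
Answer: 27552289/107 ≈ 2.5750e+5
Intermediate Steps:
J(d) = 5/2 + d²/2
Z(p, z) = 194 + p*z (Z(p, z) = p*z + 194 = 194 + p*z)
K(T) = 2 + 304/T (K(T) = 2 - (-304)/T = 2 + 304/T)
(Z(305, -161) + 306412) + K(-428/J(3)) = ((194 + 305*(-161)) + 306412) + (2 + 304/((-428/(5/2 + (½)*3²)))) = ((194 - 49105) + 306412) + (2 + 304/((-428/(5/2 + (½)*9)))) = (-48911 + 306412) + (2 + 304/((-428/(5/2 + 9/2)))) = 257501 + (2 + 304/((-428/7))) = 257501 + (2 + 304/((-428*⅐))) = 257501 + (2 + 304/(-428/7)) = 257501 + (2 + 304*(-7/428)) = 257501 + (2 - 532/107) = 257501 - 318/107 = 27552289/107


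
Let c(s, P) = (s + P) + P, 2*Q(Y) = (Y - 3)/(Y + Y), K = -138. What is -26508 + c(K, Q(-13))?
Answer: -346390/13 ≈ -26645.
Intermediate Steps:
Q(Y) = (-3 + Y)/(4*Y) (Q(Y) = ((Y - 3)/(Y + Y))/2 = ((-3 + Y)/((2*Y)))/2 = ((-3 + Y)*(1/(2*Y)))/2 = ((-3 + Y)/(2*Y))/2 = (-3 + Y)/(4*Y))
c(s, P) = s + 2*P (c(s, P) = (P + s) + P = s + 2*P)
-26508 + c(K, Q(-13)) = -26508 + (-138 + 2*((1/4)*(-3 - 13)/(-13))) = -26508 + (-138 + 2*((1/4)*(-1/13)*(-16))) = -26508 + (-138 + 2*(4/13)) = -26508 + (-138 + 8/13) = -26508 - 1786/13 = -346390/13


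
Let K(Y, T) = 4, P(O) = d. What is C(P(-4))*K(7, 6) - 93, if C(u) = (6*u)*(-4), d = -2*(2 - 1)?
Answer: 99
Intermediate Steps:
d = -2 (d = -2*1 = -2)
P(O) = -2
C(u) = -24*u
C(P(-4))*K(7, 6) - 93 = -24*(-2)*4 - 93 = 48*4 - 93 = 192 - 93 = 99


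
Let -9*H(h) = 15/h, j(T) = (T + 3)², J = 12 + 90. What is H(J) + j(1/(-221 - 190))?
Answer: 51512171/5743314 ≈ 8.9691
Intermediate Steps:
J = 102
j(T) = (3 + T)²
H(h) = -5/(3*h)
H(J) + j(1/(-221 - 190)) = -5/3/102 + (3 + 1/(-221 - 190))² = -5/3*1/102 + (3 + 1/(-411))² = -5/306 + (3 - 1/411)² = -5/306 + (1232/411)² = -5/306 + 1517824/168921 = 51512171/5743314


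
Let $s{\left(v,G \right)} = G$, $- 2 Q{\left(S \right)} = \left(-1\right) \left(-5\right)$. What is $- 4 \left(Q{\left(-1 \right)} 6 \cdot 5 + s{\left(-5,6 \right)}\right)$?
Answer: $276$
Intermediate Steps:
$Q{\left(S \right)} = - \frac{5}{2}$ ($Q{\left(S \right)} = - \frac{\left(-1\right) \left(-5\right)}{2} = \left(- \frac{1}{2}\right) 5 = - \frac{5}{2}$)
$- 4 \left(Q{\left(-1 \right)} 6 \cdot 5 + s{\left(-5,6 \right)}\right) = - 4 \left(\left(- \frac{5}{2}\right) 6 \cdot 5 + 6\right) = - 4 \left(\left(-15\right) 5 + 6\right) = - 4 \left(-75 + 6\right) = \left(-4\right) \left(-69\right) = 276$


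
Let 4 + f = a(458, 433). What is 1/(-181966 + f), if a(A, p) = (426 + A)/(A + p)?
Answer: -891/162134386 ≈ -5.4954e-6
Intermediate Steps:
a(A, p) = (426 + A)/(A + p)
f = -2680/891 (f = -4 + (426 + 458)/(458 + 433) = -4 + 884/891 = -2680/891 ≈ -3.0079)
1/(-181966 + f) = 1/(-181966 - 2680/891) = 1/(-162134386/891) = -891/162134386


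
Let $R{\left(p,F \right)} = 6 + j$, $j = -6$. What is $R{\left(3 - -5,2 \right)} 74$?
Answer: $0$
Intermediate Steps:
$R{\left(p,F \right)} = 0$ ($R{\left(p,F \right)} = 6 - 6 = 0$)
$R{\left(3 - -5,2 \right)} 74 = 0 \cdot 74 = 0$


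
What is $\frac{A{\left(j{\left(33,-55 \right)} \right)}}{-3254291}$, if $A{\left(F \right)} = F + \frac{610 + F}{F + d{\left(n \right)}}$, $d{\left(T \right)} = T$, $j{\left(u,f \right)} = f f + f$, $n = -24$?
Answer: $- \frac{4376600}{4793570643} \approx -0.00091301$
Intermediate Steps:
$j{\left(u,f \right)} = f + f^{2}$ ($j{\left(u,f \right)} = f^{2} + f = f + f^{2}$)
$A{\left(F \right)} = F + \frac{610 + F}{-24 + F}$ ($A{\left(F \right)} = F + \frac{610 + F}{F - 24} = F + \frac{610 + F}{-24 + F}$)
$\frac{A{\left(j{\left(33,-55 \right)} \right)}}{-3254291} = \frac{\frac{1}{-24 - 55 \left(1 - 55\right)} \left(610 + \left(- 55 \left(1 - 55\right)\right)^{2} - 23 \left(- 55 \left(1 - 55\right)\right)\right)}{-3254291} = \frac{610 + \left(\left(-55\right) \left(-54\right)\right)^{2} - 23 \left(\left(-55\right) \left(-54\right)\right)}{-24 - -2970} \left(- \frac{1}{3254291}\right) = \frac{610 + 2970^{2} - 68310}{-24 + 2970} \left(- \frac{1}{3254291}\right) = \frac{610 + 8820900 - 68310}{2946} \left(- \frac{1}{3254291}\right) = \frac{1}{2946} \cdot 8753200 \left(- \frac{1}{3254291}\right) = \frac{4376600}{1473} \left(- \frac{1}{3254291}\right) = - \frac{4376600}{4793570643}$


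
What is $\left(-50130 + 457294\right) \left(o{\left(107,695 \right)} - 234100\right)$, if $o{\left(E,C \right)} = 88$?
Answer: $-95281261968$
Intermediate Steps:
$\left(-50130 + 457294\right) \left(o{\left(107,695 \right)} - 234100\right) = \left(-50130 + 457294\right) \left(88 - 234100\right) = 407164 \left(88 - 234100\right) = 407164 \left(-234012\right) = -95281261968$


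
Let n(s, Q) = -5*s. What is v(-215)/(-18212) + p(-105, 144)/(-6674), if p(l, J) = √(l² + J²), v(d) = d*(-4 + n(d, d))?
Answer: 230265/18212 - 3*√3529/6674 ≈ 12.617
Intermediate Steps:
v(d) = d*(-4 - 5*d)
p(l, J) = √(J² + l²)
v(-215)/(-18212) + p(-105, 144)/(-6674) = -1*(-215)*(4 + 5*(-215))/(-18212) + √(144² + (-105)²)/(-6674) = -1*(-215)*(4 - 1075)*(-1/18212) + √(20736 + 11025)*(-1/6674) = -1*(-215)*(-1071)*(-1/18212) + √31761*(-1/6674) = -230265*(-1/18212) + (3*√3529)*(-1/6674) = 230265/18212 - 3*√3529/6674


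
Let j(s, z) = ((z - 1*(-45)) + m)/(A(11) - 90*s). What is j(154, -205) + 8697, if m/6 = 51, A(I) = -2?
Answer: 60278834/6931 ≈ 8697.0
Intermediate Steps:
m = 306 (m = 6*51 = 306)
j(s, z) = (351 + z)/(-2 - 90*s) (j(s, z) = ((z - 1*(-45)) + 306)/(-2 - 90*s) = ((z + 45) + 306)/(-2 - 90*s) = ((45 + z) + 306)/(-2 - 90*s) = (351 + z)/(-2 - 90*s))
j(154, -205) + 8697 = (-351 - 1*(-205))/(2*(1 + 45*154)) + 8697 = (-351 + 205)/(2*(1 + 6930)) + 8697 = (½)*(-146)/6931 + 8697 = (½)*(1/6931)*(-146) + 8697 = -73/6931 + 8697 = 60278834/6931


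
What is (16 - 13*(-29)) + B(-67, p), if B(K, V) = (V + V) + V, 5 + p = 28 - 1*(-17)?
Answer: 513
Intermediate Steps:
p = 40 (p = -5 + (28 - 1*(-17)) = -5 + (28 + 17) = -5 + 45 = 40)
B(K, V) = 3*V (B(K, V) = 2*V + V = 3*V)
(16 - 13*(-29)) + B(-67, p) = (16 - 13*(-29)) + 3*40 = (16 + 377) + 120 = 393 + 120 = 513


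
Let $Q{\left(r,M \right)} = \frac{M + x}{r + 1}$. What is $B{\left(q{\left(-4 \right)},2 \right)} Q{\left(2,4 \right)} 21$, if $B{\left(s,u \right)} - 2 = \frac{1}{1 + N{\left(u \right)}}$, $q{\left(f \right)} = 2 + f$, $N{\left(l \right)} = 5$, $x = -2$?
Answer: $\frac{91}{3} \approx 30.333$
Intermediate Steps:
$B{\left(s,u \right)} = \frac{13}{6}$ ($B{\left(s,u \right)} = 2 + \frac{1}{1 + 5} = 2 + \frac{1}{6} = \frac{13}{6}$)
$Q{\left(r,M \right)} = \frac{-2 + M}{1 + r}$ ($Q{\left(r,M \right)} = \frac{M - 2}{r + 1} = \frac{-2 + M}{1 + r}$)
$B{\left(q{\left(-4 \right)},2 \right)} Q{\left(2,4 \right)} 21 = \frac{13 \frac{-2 + 4}{1 + 2}}{6} \cdot 21 = \frac{13 \cdot \frac{1}{3} \cdot 2}{6} \cdot 21 = \frac{13}{6} \cdot \frac{2}{3} \cdot 21 = \frac{13}{9} \cdot 21 = \frac{91}{3}$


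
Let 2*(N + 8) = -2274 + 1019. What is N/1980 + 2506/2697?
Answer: 2165291/3560040 ≈ 0.60822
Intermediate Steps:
N = -1271/2 (N = -8 + (-2274 + 1019)/2 = -8 + (½)*(-1255) = -8 - 1255/2 = -1271/2 ≈ -635.50)
N/1980 + 2506/2697 = -1271/2/1980 + 2506/2697 = -1271/2*1/1980 + 2506*(1/2697) = -1271/3960 + 2506/2697 = 2165291/3560040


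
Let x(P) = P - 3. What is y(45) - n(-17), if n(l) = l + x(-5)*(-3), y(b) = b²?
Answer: 2018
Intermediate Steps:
x(P) = -3 + P
n(l) = 24 + l (n(l) = l + (-3 - 5)*(-3) = l - 8*(-3) = l + 24 = 24 + l)
y(45) - n(-17) = 45² - (24 - 17) = 2025 - 1*7 = 2025 - 7 = 2018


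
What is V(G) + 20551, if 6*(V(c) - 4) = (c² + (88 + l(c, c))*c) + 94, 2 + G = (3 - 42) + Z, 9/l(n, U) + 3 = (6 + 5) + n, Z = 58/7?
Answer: 515517229/25431 ≈ 20271.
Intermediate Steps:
Z = 58/7 (Z = 58*(⅐) = 58/7 ≈ 8.2857)
l(n, U) = 9/(8 + n) (l(n, U) = 9/(-3 + ((6 + 5) + n)) = 9/(-3 + (11 + n)) = 9/(8 + n))
G = -229/7 (G = -2 + ((3 - 42) + 58/7) = -2 + (-39 + 58/7) = -2 - 215/7 = -229/7 ≈ -32.714)
V(c) = 59/3 + c²/6 + c*(88 + 9/(8 + c))/6 (V(c) = 4 + ((c² + (88 + 9/(8 + c))*c) + 94)/6 = 4 + ((c² + c*(88 + 9/(8 + c))) + 94)/6 = 4 + (94 + c² + c*(88 + 9/(8 + c)))/6 = 4 + (47/3 + c²/6 + c*(88 + 9/(8 + c))/6) = 59/3 + c²/6 + c*(88 + 9/(8 + c))/6)
V(G) + 20551 = (944 + (-229/7)³ + 96*(-229/7)² + 831*(-229/7))/(6*(8 - 229/7)) + 20551 = (944 - 12008989/343 + 96*(52441/49) - 190299/7)/(6*(-173/7)) + 20551 = (⅙)*(-7/173)*(944 - 12008989/343 + 5034336/49 - 190299/7) + 20551 = (⅙)*(-7/173)*(14230504/343) + 20551 = -7115252/25431 + 20551 = 515517229/25431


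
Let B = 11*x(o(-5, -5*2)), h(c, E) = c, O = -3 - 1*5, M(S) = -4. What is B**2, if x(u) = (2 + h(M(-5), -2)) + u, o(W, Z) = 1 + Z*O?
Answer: 755161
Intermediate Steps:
O = -8 (O = -3 - 5 = -8)
o(W, Z) = 1 - 8*Z (o(W, Z) = 1 + Z*(-8) = 1 - 8*Z)
x(u) = -2 + u (x(u) = (2 - 4) + u = -2 + u)
B = 869 (B = 11*(-2 + (1 - (-40)*2)) = 11*(-2 + (1 - 8*(-10))) = 11*(-2 + (1 + 80)) = 11*(-2 + 81) = 11*79 = 869)
B**2 = 869**2 = 755161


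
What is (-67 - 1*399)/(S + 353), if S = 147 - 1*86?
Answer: -233/207 ≈ -1.1256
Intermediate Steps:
S = 61 (S = 147 - 86 = 61)
(-67 - 1*399)/(S + 353) = (-67 - 1*399)/(61 + 353) = (-67 - 399)/414 = -466*1/414 = -233/207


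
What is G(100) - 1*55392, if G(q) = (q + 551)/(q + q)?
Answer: -11077749/200 ≈ -55389.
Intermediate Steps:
G(q) = (551 + q)/(2*q) (G(q) = (551 + q)/((2*q)) = (551 + q)*(1/(2*q)) = (551 + q)/(2*q))
G(100) - 1*55392 = (½)*(551 + 100)/100 - 1*55392 = (½)*(1/100)*651 - 55392 = 651/200 - 55392 = -11077749/200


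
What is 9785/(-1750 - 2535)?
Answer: -1957/857 ≈ -2.2835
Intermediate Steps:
9785/(-1750 - 2535) = 9785/(-4285) = 9785*(-1/4285) = -1957/857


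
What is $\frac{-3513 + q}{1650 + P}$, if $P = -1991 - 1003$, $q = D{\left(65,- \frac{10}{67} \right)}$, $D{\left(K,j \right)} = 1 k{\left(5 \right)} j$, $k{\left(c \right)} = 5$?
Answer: $\frac{235421}{90048} \approx 2.6144$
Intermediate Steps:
$D{\left(K,j \right)} = 5 j$ ($D{\left(K,j \right)} = 1 \cdot 5 j = 5 j$)
$q = - \frac{50}{67}$ ($q = 5 \left(- \frac{10}{67}\right) = - \frac{50}{67} \approx -0.74627$)
$P = -2994$ ($P = -1991 - 1003 = -2994$)
$\frac{-3513 + q}{1650 + P} = \frac{-3513 - \frac{50}{67}}{1650 - 2994} = - \frac{235421}{67 \left(-1344\right)} = \left(- \frac{235421}{67}\right) \left(- \frac{1}{1344}\right) = \frac{235421}{90048}$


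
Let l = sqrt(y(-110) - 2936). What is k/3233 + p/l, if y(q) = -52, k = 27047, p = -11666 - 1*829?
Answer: 27047/3233 + 4165*I*sqrt(83)/166 ≈ 8.3659 + 228.58*I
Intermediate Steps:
p = -12495 (p = -11666 - 829 = -12495)
l = 6*I*sqrt(83) (l = sqrt(-52 - 2936) = sqrt(-2988) = 6*I*sqrt(83) ≈ 54.663*I)
k/3233 + p/l = 27047/3233 - 12495*(-I*sqrt(83)/498) = 27047*(1/3233) - (-4165)*I*sqrt(83)/166 = 27047/3233 + 4165*I*sqrt(83)/166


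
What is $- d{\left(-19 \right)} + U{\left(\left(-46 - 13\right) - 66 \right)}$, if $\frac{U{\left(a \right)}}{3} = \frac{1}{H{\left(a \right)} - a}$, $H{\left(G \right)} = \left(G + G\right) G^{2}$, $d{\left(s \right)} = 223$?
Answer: $- \frac{871065878}{3906125} \approx -223.0$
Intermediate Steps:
$H{\left(G \right)} = 2 G^{3}$ ($H{\left(G \right)} = 2 G G^{2} = 2 G^{3}$)
$U{\left(a \right)} = \frac{3}{- a + 2 a^{3}}$ ($U{\left(a \right)} = \frac{3}{2 a^{3} - a} = \frac{3}{- a + 2 a^{3}}$)
$- d{\left(-19 \right)} + U{\left(\left(-46 - 13\right) - 66 \right)} = \left(-1\right) 223 + \frac{3}{- (\left(-46 - 13\right) - 66) + 2 \left(\left(-46 - 13\right) - 66\right)^{3}} = -223 + \frac{3}{- (-59 - 66) + 2 \left(-59 - 66\right)^{3}} = -223 + \frac{3}{\left(-1\right) \left(-125\right) + 2 \left(-125\right)^{3}} = -223 + \frac{3}{125 + 2 \left(-1953125\right)} = -223 + \frac{3}{125 - 3906250} = -223 + \frac{3}{-3906125} = -223 + 3 \left(- \frac{1}{3906125}\right) = -223 - \frac{3}{3906125} = - \frac{871065878}{3906125}$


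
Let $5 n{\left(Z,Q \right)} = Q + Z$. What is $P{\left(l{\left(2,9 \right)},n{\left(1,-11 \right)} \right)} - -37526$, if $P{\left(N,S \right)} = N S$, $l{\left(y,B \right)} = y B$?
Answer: $37490$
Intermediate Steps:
$n{\left(Z,Q \right)} = \frac{Q}{5} + \frac{Z}{5}$ ($n{\left(Z,Q \right)} = \frac{Q + Z}{5} = \frac{Q}{5} + \frac{Z}{5}$)
$l{\left(y,B \right)} = B y$
$P{\left(l{\left(2,9 \right)},n{\left(1,-11 \right)} \right)} - -37526 = 9 \cdot 2 \left(\frac{1}{5} \left(-11\right) + \frac{1}{5} \cdot 1\right) - -37526 = 18 \left(- \frac{11}{5} + \frac{1}{5}\right) + 37526 = 18 \left(-2\right) + 37526 = -36 + 37526 = 37490$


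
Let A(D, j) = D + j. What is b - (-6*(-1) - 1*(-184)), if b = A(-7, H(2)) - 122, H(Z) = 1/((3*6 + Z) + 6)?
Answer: -8293/26 ≈ -318.96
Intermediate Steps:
H(Z) = 1/(24 + Z) (H(Z) = 1/((18 + Z) + 6) = 1/(24 + Z))
b = -3353/26 (b = (-7 + 1/(24 + 2)) - 122 = (-7 + 1/26) - 122 = -181/26 - 122 = -3353/26 ≈ -128.96)
b - (-6*(-1) - 1*(-184)) = -3353/26 - (-6*(-1) - 1*(-184)) = -3353/26 - (6 + 184) = -3353/26 - 1*190 = -3353/26 - 190 = -8293/26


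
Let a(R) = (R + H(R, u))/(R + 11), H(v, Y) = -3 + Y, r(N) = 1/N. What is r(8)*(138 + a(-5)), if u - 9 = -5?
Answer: 103/6 ≈ 17.167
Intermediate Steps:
u = 4 (u = 9 - 5 = 4)
a(R) = (1 + R)/(11 + R) (a(R) = (R + (-3 + 4))/(R + 11) = (R + 1)/(11 + R) = (1 + R)/(11 + R))
r(8)*(138 + a(-5)) = (138 + (1 - 5)/(11 - 5))/8 = (138 - 4/6)/8 = (138 + (⅙)*(-4))/8 = (138 - ⅔)/8 = (⅛)*(412/3) = 103/6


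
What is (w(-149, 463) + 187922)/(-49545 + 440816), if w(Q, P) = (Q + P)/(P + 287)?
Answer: 70470907/146726625 ≈ 0.48029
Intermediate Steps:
w(Q, P) = (P + Q)/(287 + P)
(w(-149, 463) + 187922)/(-49545 + 440816) = ((463 - 149)/(287 + 463) + 187922)/(-49545 + 440816) = (314/750 + 187922)/391271 = ((1/750)*314 + 187922)*(1/391271) = (157/375 + 187922)*(1/391271) = (70470907/375)*(1/391271) = 70470907/146726625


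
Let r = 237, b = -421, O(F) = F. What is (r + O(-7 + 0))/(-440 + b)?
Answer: -230/861 ≈ -0.26713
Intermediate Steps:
(r + O(-7 + 0))/(-440 + b) = (237 + (-7 + 0))/(-440 - 421) = (237 - 7)/(-861) = 230*(-1/861) = -230/861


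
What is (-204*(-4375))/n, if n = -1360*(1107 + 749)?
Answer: -2625/7424 ≈ -0.35358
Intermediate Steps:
n = -2524160 (n = -1360*1856 = -2524160)
(-204*(-4375))/n = -204*(-4375)/(-2524160) = 892500*(-1/2524160) = -2625/7424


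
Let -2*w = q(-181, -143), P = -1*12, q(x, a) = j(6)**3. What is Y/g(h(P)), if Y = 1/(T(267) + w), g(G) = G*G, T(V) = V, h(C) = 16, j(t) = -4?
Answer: 1/76544 ≈ 1.3064e-5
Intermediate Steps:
q(x, a) = -64 (q(x, a) = (-4)**3 = -64)
P = -12
w = 32 (w = -1/2*(-64) = 32)
g(G) = G**2
Y = 1/299 (Y = 1/(267 + 32) = 1/299 ≈ 0.0033445)
Y/g(h(P)) = 1/(299*(16**2)) = (1/299)/256 = (1/299)*(1/256) = 1/76544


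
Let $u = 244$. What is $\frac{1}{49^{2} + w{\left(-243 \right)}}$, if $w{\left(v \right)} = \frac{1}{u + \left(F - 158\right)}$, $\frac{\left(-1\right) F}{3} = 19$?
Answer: $\frac{29}{69630} \approx 0.00041649$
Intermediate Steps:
$F = -57$ ($F = \left(-3\right) 19 = -57$)
$w{\left(v \right)} = \frac{1}{29}$ ($w{\left(v \right)} = \frac{1}{244 - 215} = \frac{1}{29}$)
$\frac{1}{49^{2} + w{\left(-243 \right)}} = \frac{1}{49^{2} + \frac{1}{29}} = \frac{1}{2401 + \frac{1}{29}} = \frac{1}{\frac{69630}{29}} = \frac{29}{69630}$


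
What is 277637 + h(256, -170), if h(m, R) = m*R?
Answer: 234117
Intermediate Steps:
h(m, R) = R*m
277637 + h(256, -170) = 277637 - 170*256 = 277637 - 43520 = 234117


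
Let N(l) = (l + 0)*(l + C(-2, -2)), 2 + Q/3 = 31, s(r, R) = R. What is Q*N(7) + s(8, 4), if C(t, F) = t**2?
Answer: 6703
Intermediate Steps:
Q = 87 (Q = -6 + 3*31 = -6 + 93 = 87)
N(l) = l*(4 + l) (N(l) = (l + 0)*(l + (-2)**2) = l*(l + 4) = l*(4 + l))
Q*N(7) + s(8, 4) = 87*(7*(4 + 7)) + 4 = 87*(7*11) + 4 = 87*77 + 4 = 6699 + 4 = 6703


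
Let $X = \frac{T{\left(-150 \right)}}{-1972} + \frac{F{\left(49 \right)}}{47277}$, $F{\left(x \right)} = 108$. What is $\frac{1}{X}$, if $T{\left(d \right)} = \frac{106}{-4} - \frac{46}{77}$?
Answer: $\frac{31279864}{501275} \approx 62.401$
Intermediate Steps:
$T{\left(d \right)} = - \frac{4173}{154}$ ($T{\left(d \right)} = 106 \left(- \frac{1}{4}\right) - \frac{46}{77} = - \frac{53}{2} - \frac{46}{77} = - \frac{4173}{154}$)
$X = \frac{501275}{31279864}$ ($X = - \frac{4173}{154 \left(-1972\right)} + \frac{108}{47277} = \left(- \frac{4173}{154}\right) \left(- \frac{1}{1972}\right) + 108 \cdot \frac{1}{47277} = \frac{4173}{303688} + \frac{4}{1751} = \frac{501275}{31279864} \approx 0.016025$)
$\frac{1}{X} = \frac{1}{\frac{501275}{31279864}} = \frac{31279864}{501275}$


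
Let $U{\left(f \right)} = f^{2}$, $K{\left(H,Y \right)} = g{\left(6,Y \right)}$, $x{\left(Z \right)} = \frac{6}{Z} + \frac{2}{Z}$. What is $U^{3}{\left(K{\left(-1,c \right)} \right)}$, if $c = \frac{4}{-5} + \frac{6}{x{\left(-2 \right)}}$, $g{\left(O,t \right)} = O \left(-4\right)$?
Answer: $191102976$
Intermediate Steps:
$x{\left(Z \right)} = \frac{8}{Z}$
$g{\left(O,t \right)} = - 4 O$
$c = - \frac{23}{10}$ ($c = \frac{4}{-5} + \frac{6}{8 \frac{1}{-2}} = 4 \left(- \frac{1}{5}\right) + \frac{6}{8 \left(- \frac{1}{2}\right)} = - \frac{4}{5} + \frac{6}{-4} = - \frac{4}{5} + 6 \left(- \frac{1}{4}\right) = - \frac{4}{5} - \frac{3}{2} = - \frac{23}{10} \approx -2.3$)
$K{\left(H,Y \right)} = -24$ ($K{\left(H,Y \right)} = \left(-4\right) 6 = -24$)
$U^{3}{\left(K{\left(-1,c \right)} \right)} = \left(\left(-24\right)^{2}\right)^{3} = 576^{3} = 191102976$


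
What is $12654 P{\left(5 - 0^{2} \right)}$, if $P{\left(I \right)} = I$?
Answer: $63270$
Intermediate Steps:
$12654 P{\left(5 - 0^{2} \right)} = 12654 \left(5 - 0^{2}\right) = 12654 \left(5 - 0\right) = 12654 \left(5 + 0\right) = 12654 \cdot 5 = 63270$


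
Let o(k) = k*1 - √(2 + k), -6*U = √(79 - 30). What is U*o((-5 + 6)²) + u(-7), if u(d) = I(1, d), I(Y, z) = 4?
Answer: 17/6 + 7*√3/6 ≈ 4.8541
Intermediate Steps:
u(d) = 4
U = -7/6 (U = -√(79 - 30)/6 = -√49/6 = -⅙*7 = -7/6 ≈ -1.1667)
o(k) = k - √(2 + k)
U*o((-5 + 6)²) + u(-7) = -7*((-5 + 6)² - √(2 + (-5 + 6)²))/6 + 4 = -7*(1² - √(2 + 1²))/6 + 4 = -7*(1 - √(2 + 1))/6 + 4 = -7*(1 - √3)/6 + 4 = (-7/6 + 7*√3/6) + 4 = 17/6 + 7*√3/6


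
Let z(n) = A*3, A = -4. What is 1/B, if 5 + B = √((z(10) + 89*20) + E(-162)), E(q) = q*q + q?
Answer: 1/5565 + √1114/5565 ≈ 0.0061773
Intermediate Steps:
E(q) = q + q² (E(q) = q² + q = q + q²)
z(n) = -12 (z(n) = -4*3 = -12)
B = -5 + 5*√1114 (B = -5 + √((-12 + 89*20) - 162*(1 - 162)) = -5 + √((-12 + 1780) - 162*(-161)) = -5 + √(1768 + 26082) = -5 + √27850 = -5 + 5*√1114 ≈ 161.88)
1/B = 1/(-5 + 5*√1114)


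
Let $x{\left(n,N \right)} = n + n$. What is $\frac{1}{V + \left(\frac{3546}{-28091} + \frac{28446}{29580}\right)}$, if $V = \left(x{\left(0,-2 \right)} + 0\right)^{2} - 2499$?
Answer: $- \frac{138488630}{345967388719} \approx -0.00040029$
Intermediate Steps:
$x{\left(n,N \right)} = 2 n$
$V = -2499$ ($V = \left(2 \cdot 0 + 0\right)^{2} - 2499 = \left(0 + 0\right)^{2} - 2499 = 0^{2} - 2499 = 0 - 2499 = -2499$)
$\frac{1}{V + \left(\frac{3546}{-28091} + \frac{28446}{29580}\right)} = \frac{1}{-2499 + \left(\frac{3546}{-28091} + \frac{28446}{29580}\right)} = \frac{1}{-2499 + \left(3546 \left(- \frac{1}{28091}\right) + 28446 \cdot \frac{1}{29580}\right)} = \frac{1}{-2499 + \left(- \frac{3546}{28091} + \frac{4741}{4930}\right)} = \frac{1}{-2499 + \frac{115697651}{138488630}} = \frac{1}{- \frac{345967388719}{138488630}} = - \frac{138488630}{345967388719}$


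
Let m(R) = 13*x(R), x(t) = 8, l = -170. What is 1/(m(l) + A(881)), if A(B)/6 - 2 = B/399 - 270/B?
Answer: 117173/14928930 ≈ 0.0078487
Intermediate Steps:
A(B) = 12 - 1620/B + 2*B/133 (A(B) = 12 + 6*(B/399 - 270/B) = 12 + 6*(-270/B + B/399) = 12 + (-1620/B + 2*B/133) = 12 - 1620/B + 2*B/133)
m(R) = 104 (m(R) = 13*8 = 104)
1/(m(l) + A(881)) = 1/(104 + (12 - 1620/881 + (2/133)*881)) = 1/(104 + (12 - 1620*1/881 + 1762/133)) = 1/(104 + (12 - 1620/881 + 1762/133)) = 1/(104 + 2742938/117173) = 1/(14928930/117173) = 117173/14928930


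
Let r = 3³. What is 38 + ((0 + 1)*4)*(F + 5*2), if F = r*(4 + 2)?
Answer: 726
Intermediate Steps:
r = 27
F = 162 (F = 27*(4 + 2) = 27*6 = 162)
38 + ((0 + 1)*4)*(F + 5*2) = 38 + ((0 + 1)*4)*(162 + 5*2) = 38 + (1*4)*(162 + 10) = 38 + 4*172 = 38 + 688 = 726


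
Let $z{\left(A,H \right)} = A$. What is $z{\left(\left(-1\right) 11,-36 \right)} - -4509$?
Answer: $4498$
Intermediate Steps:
$z{\left(\left(-1\right) 11,-36 \right)} - -4509 = \left(-1\right) 11 - -4509 = -11 + 4509 = 4498$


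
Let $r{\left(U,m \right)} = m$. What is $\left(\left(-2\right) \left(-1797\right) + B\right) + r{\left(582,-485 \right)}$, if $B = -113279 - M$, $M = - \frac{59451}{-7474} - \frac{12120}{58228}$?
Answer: $- \frac{11987230595047}{108799018} \approx -1.1018 \cdot 10^{5}$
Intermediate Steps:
$M = \frac{842781987}{108799018}$ ($M = \left(-59451\right) \left(- \frac{1}{7474}\right) - \frac{3030}{14557} = \frac{59451}{7474} - \frac{3030}{14557} = \frac{842781987}{108799018} \approx 7.7462$)
$B = - \frac{12325486742009}{108799018}$ ($B = -113279 - \frac{842781987}{108799018} = - \frac{12325486742009}{108799018} \approx -1.1329 \cdot 10^{5}$)
$\left(\left(-2\right) \left(-1797\right) + B\right) + r{\left(582,-485 \right)} = \left(\left(-2\right) \left(-1797\right) - \frac{12325486742009}{108799018}\right) - 485 = \left(3594 - \frac{12325486742009}{108799018}\right) - 485 = - \frac{11934463071317}{108799018} - 485 = - \frac{11987230595047}{108799018}$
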